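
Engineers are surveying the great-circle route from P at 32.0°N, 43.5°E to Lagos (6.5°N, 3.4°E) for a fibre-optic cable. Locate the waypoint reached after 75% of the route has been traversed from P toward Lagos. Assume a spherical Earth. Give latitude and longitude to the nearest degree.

≈ 14°N, 12°E

Write both endpoints as unit vectors p₁, p₂ with components (cos φ cos λ, cos φ sin λ, sin φ).
The central angle between the endpoints is δ = arccos(p₁·p₂) ≈ 0.789 rad (45.2°).
Interpolate at f = 0.75 with slerp weights a = sin((1−f)δ)/sin δ ≈ 0.276, b = sin(fδ)/sin δ ≈ 0.786.
p = a·p₁ + b·p₂ ≈ (0.950, 0.208, 0.235); φ = arcsin(p_z) ≈ 13.61°, λ = atan2(p_y, p_x) ≈ 12.33°.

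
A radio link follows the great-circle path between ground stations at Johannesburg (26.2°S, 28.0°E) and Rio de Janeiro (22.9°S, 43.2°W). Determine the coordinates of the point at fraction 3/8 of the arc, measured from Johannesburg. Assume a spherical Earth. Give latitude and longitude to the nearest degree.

≈ 29°S, 1°E

The haversine formula gives a central angle δ ≈ 1.117 rad (64.0°) between the endpoints.
Interpolate at f = 3/8 with slerp weights a = sin((1−f)δ)/sin δ ≈ 0.715, b = sin(fδ)/sin δ ≈ 0.453.
p = a·p₁ + b·p₂ ≈ (0.871, 0.016, -0.492); φ = arcsin(p_z) ≈ -29.46°, λ = atan2(p_y, p_x) ≈ 1.05°.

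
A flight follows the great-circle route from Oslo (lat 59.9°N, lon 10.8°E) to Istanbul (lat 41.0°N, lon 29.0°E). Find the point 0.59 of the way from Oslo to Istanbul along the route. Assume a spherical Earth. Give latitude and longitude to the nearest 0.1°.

The haversine formula gives a central angle δ ≈ 0.384 rad (22.0°) between the endpoints.
Interpolate at f = 0.59 with slerp weights a = sin((1−f)δ)/sin δ ≈ 0.419, b = sin(fδ)/sin δ ≈ 0.600.
p = a·p₁ + b·p₂ ≈ (0.602, 0.259, 0.755); φ = arcsin(p_z) ≈ 49.07°, λ = atan2(p_y, p_x) ≈ 23.26°.

≈ lat 49.1°N, lon 23.3°E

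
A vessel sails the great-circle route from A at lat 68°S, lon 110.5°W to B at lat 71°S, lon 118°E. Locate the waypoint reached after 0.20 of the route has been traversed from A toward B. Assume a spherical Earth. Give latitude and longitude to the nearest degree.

Convert each endpoint to a unit vector on the sphere (x = cos φ cos λ, y = cos φ sin λ, z = sin φ).
The central angle between the endpoints is δ = arccos(p₁·p₂) ≈ 0.650 rad (37.3°).
Interpolate at f = 0.20 with slerp weights a = sin((1−f)δ)/sin δ ≈ 0.821, b = sin(fδ)/sin δ ≈ 0.214.
p = a·p₁ + b·p₂ ≈ (-0.140, -0.227, -0.964); φ = arcsin(p_z) ≈ -74.54°, λ = atan2(p_y, p_x) ≈ -121.80°.

≈ lat 75°S, lon 122°W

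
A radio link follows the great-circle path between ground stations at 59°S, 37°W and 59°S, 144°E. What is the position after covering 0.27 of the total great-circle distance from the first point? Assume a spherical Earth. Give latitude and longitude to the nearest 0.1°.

The haversine formula gives a central angle δ ≈ 1.082 rad (62.0°) between the endpoints.
Interpolate at f = 0.27 with slerp weights a = sin((1−f)δ)/sin δ ≈ 0.804, b = sin(fδ)/sin δ ≈ 0.326.
p = a·p₁ + b·p₂ ≈ (0.195, -0.151, -0.969); φ = arcsin(p_z) ≈ -75.74°, λ = atan2(p_y, p_x) ≈ -37.68°.

≈ 75.7°S, 37.7°W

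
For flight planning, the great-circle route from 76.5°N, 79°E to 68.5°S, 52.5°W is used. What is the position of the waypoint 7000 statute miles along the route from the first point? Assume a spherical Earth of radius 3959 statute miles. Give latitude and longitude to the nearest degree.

Write both endpoints as unit vectors p₁, p₂ with components (cos φ cos λ, cos φ sin λ, sin φ).
The central angle between the endpoints is δ = arccos(p₁·p₂) ≈ 2.863 rad (164.0°). The total great-circle distance is δ·R ≈ 2.863 × 3959 ≈ 11334 mi, so the target fraction is f = 7000/11334 ≈ 0.618.
Interpolate at f ≈ 0.618 with slerp weights a = sin((1−f)δ)/sin δ ≈ 3.230, b = sin(fδ)/sin δ ≈ 3.564.
p = a·p₁ + b·p₂ ≈ (0.939, -0.296, -0.175); φ = arcsin(p_z) ≈ -10.07°, λ = atan2(p_y, p_x) ≈ -17.50°.

≈ 10°S, 17°W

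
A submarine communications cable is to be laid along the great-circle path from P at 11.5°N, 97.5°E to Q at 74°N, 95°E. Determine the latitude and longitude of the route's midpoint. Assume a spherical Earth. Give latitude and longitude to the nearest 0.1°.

≈ 42.8°N, 97.0°E

Write both endpoints as unit vectors p₁, p₂ with components (cos φ cos λ, cos φ sin λ, sin φ).
The central angle between the endpoints is δ = arccos(p₁·p₂) ≈ 1.091 rad (62.5°).
Interpolate at f = 1/2 with slerp weights a = sin((1−f)δ)/sin δ ≈ 0.585, b = sin(fδ)/sin δ ≈ 0.585.
p = a·p₁ + b·p₂ ≈ (-0.089, 0.729, 0.679); φ = arcsin(p_z) ≈ 42.75°, λ = atan2(p_y, p_x) ≈ 96.95°.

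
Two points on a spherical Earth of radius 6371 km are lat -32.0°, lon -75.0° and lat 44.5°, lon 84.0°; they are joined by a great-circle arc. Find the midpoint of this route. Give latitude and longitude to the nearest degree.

Convert each endpoint to a unit vector on the sphere (x = cos φ cos λ, y = cos φ sin λ, z = sin φ).
The central angle between the endpoints is δ = arccos(p₁·p₂) ≈ 2.782 rad (159.4°).
Interpolate at f = 1/2 with slerp weights a = sin((1−f)δ)/sin δ ≈ 2.798, b = sin(fδ)/sin δ ≈ 2.798.
p = a·p₁ + b·p₂ ≈ (0.823, -0.307, 0.478); φ = arcsin(p_z) ≈ 28.58°, λ = atan2(p_y, p_x) ≈ -20.48°.

≈ lat 29°, lon -20°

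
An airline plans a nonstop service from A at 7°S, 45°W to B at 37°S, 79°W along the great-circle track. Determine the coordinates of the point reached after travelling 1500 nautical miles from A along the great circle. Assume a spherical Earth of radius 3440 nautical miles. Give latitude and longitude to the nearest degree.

Write both endpoints as unit vectors p₁, p₂ with components (cos φ cos λ, cos φ sin λ, sin φ).
The central angle between the endpoints is δ = arccos(p₁·p₂) ≈ 0.752 rad (43.1°). The total great-circle distance is δ·R ≈ 0.752 × 3440 ≈ 2586 nmi, so the target fraction is f = 1500/2586 ≈ 0.580.
Interpolate at f ≈ 0.580 with slerp weights a = sin((1−f)δ)/sin δ ≈ 0.455, b = sin(fδ)/sin δ ≈ 0.618.
p = a·p₁ + b·p₂ ≈ (0.413, -0.804, -0.428); φ = arcsin(p_z) ≈ -25.32°, λ = atan2(p_y, p_x) ≈ -62.79°.

≈ 25°S, 63°W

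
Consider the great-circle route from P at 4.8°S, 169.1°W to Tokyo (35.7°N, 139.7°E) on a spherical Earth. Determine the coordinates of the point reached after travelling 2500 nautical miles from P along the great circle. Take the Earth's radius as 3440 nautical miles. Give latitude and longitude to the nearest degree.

≈ 24°N, 160°E

Write both endpoints as unit vectors p₁, p₂ with components (cos φ cos λ, cos φ sin λ, sin φ).
The central angle between the endpoints is δ = arccos(p₁·p₂) ≈ 1.095 rad (62.7°). The total great-circle distance is δ·R ≈ 1.095 × 3440 ≈ 3766 nmi, so the target fraction is f = 2500/3766 ≈ 0.664.
Interpolate at f ≈ 0.664 with slerp weights a = sin((1−f)δ)/sin δ ≈ 0.405, b = sin(fδ)/sin δ ≈ 0.748.
p = a·p₁ + b·p₂ ≈ (-0.859, 0.316, 0.402); φ = arcsin(p_z) ≈ 23.73°, λ = atan2(p_y, p_x) ≈ 159.78°.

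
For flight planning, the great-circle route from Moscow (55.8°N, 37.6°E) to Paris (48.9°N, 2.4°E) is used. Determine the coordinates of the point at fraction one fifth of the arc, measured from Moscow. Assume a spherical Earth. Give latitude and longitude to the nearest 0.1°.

≈ 55.3°N, 29.8°E

Convert each endpoint to a unit vector on the sphere (x = cos φ cos λ, y = cos φ sin λ, z = sin φ).
The central angle between the endpoints is δ = arccos(p₁·p₂) ≈ 0.389 rad (22.3°).
Interpolate at f = 1/5 with slerp weights a = sin((1−f)δ)/sin δ ≈ 0.807, b = sin(fδ)/sin δ ≈ 0.205.
p = a·p₁ + b·p₂ ≈ (0.494, 0.283, 0.822); φ = arcsin(p_z) ≈ 55.30°, λ = atan2(p_y, p_x) ≈ 29.76°.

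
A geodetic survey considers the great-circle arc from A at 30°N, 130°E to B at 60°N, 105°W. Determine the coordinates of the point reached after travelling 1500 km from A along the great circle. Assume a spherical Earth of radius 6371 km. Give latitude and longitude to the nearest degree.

≈ 42°N, 138°E

Write both endpoints as unit vectors p₁, p₂ with components (cos φ cos λ, cos φ sin λ, sin φ).
The central angle between the endpoints is δ = arccos(p₁·p₂) ≈ 1.385 rad (79.4°). The total great-circle distance is δ·R ≈ 1.385 × 6371 ≈ 8824 km, so the target fraction is f = 1500/8824 ≈ 0.170.
Interpolate at f ≈ 0.170 with slerp weights a = sin((1−f)δ)/sin δ ≈ 0.929, b = sin(fδ)/sin δ ≈ 0.237.
p = a·p₁ + b·p₂ ≈ (-0.548, 0.501, 0.670); φ = arcsin(p_z) ≈ 42.06°, λ = atan2(p_y, p_x) ≈ 137.52°.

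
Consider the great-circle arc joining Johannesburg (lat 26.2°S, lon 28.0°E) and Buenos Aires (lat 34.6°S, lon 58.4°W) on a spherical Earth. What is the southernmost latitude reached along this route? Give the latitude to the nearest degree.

≈ 39°S

The great circle lies in the plane with unit normal n̂ = (p₁ × p₂)/|p₁ × p₂|.
Here n̂_z ≈ -0.772; the vertex latitude is φ_max = arccos|n̂_z| ≈ 39.5°.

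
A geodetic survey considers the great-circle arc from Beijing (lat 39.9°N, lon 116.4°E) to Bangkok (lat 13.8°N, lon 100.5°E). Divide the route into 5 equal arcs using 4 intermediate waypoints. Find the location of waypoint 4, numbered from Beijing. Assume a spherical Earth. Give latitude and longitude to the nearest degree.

≈ lat 19°N, lon 103°E

The haversine formula gives a central angle δ ≈ 0.517 rad (29.6°) between the endpoints.
Interpolate at f = 4/5 with slerp weights a = sin((1−f)δ)/sin δ ≈ 0.209, b = sin(fδ)/sin δ ≈ 0.813.
p = a·p₁ + b·p₂ ≈ (-0.215, 0.920, 0.328); φ = arcsin(p_z) ≈ 19.14°, λ = atan2(p_y, p_x) ≈ 103.16°.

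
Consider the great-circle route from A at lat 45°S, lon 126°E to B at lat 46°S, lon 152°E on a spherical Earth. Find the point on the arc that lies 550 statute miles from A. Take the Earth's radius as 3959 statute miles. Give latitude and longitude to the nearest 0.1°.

Convert each endpoint to a unit vector on the sphere (x = cos φ cos λ, y = cos φ sin λ, z = sin φ).
The central angle between the endpoints is δ = arccos(p₁·p₂) ≈ 0.317 rad (18.2°). The total great-circle distance is δ·R ≈ 0.317 × 3959 ≈ 1256 mi, so the target fraction is f = 550/1256 ≈ 0.438.
Interpolate at f ≈ 0.438 with slerp weights a = sin((1−f)δ)/sin δ ≈ 0.568, b = sin(fδ)/sin δ ≈ 0.444.
p = a·p₁ + b·p₂ ≈ (-0.509, 0.470, -0.721); φ = arcsin(p_z) ≈ -46.17°, λ = atan2(p_y, p_x) ≈ 137.26°.

≈ lat 46.2°S, lon 137.3°E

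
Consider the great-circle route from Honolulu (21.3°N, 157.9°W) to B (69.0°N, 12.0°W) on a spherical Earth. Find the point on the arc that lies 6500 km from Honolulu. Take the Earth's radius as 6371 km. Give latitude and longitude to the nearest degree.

Convert each endpoint to a unit vector on the sphere (x = cos φ cos λ, y = cos φ sin λ, z = sin φ).
The central angle between the endpoints is δ = arccos(p₁·p₂) ≈ 1.508 rad (86.4°). The total great-circle distance is δ·R ≈ 1.508 × 6371 ≈ 9608 km, so the target fraction is f = 6500/9608 ≈ 0.677.
Interpolate at f ≈ 0.677 with slerp weights a = sin((1−f)δ)/sin δ ≈ 0.470, b = sin(fδ)/sin δ ≈ 0.854.
p = a·p₁ + b·p₂ ≈ (-0.106, -0.228, 0.968); φ = arcsin(p_z) ≈ 75.42°, λ = atan2(p_y, p_x) ≈ -114.93°.

≈ (75°N, 115°W)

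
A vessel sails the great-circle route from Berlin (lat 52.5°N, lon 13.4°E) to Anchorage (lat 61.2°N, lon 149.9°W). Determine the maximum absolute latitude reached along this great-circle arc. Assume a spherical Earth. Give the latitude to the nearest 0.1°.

The great circle lies in the plane with unit normal n̂ = (p₁ × p₂)/|p₁ × p₂|.
Here n̂_z ≈ -0.093; the vertex latitude is φ_max = arccos|n̂_z| ≈ 84.7°.
Check via Clairaut: cos φ_max = |cos φ₁| · sin C = cos(52.5°)·sin(8.7°) ≈ 0.093, again giving ≈ 84.7°.

≈ 84.7°N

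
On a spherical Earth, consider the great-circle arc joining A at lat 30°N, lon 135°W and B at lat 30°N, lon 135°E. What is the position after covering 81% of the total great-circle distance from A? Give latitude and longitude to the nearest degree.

≈ lat 35°N, lon 151°E

Convert each endpoint to a unit vector on the sphere (x = cos φ cos λ, y = cos φ sin λ, z = sin φ).
The central angle between the endpoints is δ = arccos(p₁·p₂) ≈ 1.318 rad (75.5°).
Interpolate at f = 0.81 with slerp weights a = sin((1−f)δ)/sin δ ≈ 0.256, b = sin(fδ)/sin δ ≈ 0.905.
p = a·p₁ + b·p₂ ≈ (-0.711, 0.397, 0.580); φ = arcsin(p_z) ≈ 35.48°, λ = atan2(p_y, p_x) ≈ 150.80°.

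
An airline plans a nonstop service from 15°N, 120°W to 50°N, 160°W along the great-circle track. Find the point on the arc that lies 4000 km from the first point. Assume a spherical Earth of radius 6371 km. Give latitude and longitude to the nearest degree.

From cos δ = sin φ₁ sin φ₂ + cos φ₁ cos φ₂ cos Δλ, the central angle is δ ≈ 0.831 rad (47.6°). The total great-circle distance is δ·R ≈ 0.831 × 6371 ≈ 5296 km, so the target fraction is f = 4000/5296 ≈ 0.755.
Interpolate at f ≈ 0.755 with slerp weights a = sin((1−f)δ)/sin δ ≈ 0.274, b = sin(fδ)/sin δ ≈ 0.795.
p = a·p₁ + b·p₂ ≈ (-0.612, -0.404, 0.680); φ = arcsin(p_z) ≈ 42.83°, λ = atan2(p_y, p_x) ≈ -146.61°.

≈ 43°N, 147°W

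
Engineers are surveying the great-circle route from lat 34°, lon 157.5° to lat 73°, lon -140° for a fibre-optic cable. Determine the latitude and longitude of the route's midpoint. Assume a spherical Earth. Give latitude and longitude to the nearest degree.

Write both endpoints as unit vectors p₁, p₂ with components (cos φ cos λ, cos φ sin λ, sin φ).
The central angle between the endpoints is δ = arccos(p₁·p₂) ≈ 0.868 rad (49.7°).
Interpolate at f = 1/2 with slerp weights a = sin((1−f)δ)/sin δ ≈ 0.551, b = sin(fδ)/sin δ ≈ 0.551.
p = a·p₁ + b·p₂ ≈ (-0.545, 0.071, 0.835); φ = arcsin(p_z) ≈ 56.63°, λ = atan2(p_y, p_x) ≈ 172.56°.

≈ lat 57°, lon 173°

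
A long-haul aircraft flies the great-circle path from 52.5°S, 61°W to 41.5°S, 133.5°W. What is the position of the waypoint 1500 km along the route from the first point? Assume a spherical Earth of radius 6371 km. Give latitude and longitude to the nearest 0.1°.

≈ 54.5°S, 83.5°W

Convert each endpoint to a unit vector on the sphere (x = cos φ cos λ, y = cos φ sin λ, z = sin φ).
The central angle between the endpoints is δ = arccos(p₁·p₂) ≈ 0.846 rad (48.5°). The total great-circle distance is δ·R ≈ 0.846 × 6371 ≈ 5391 km, so the target fraction is f = 1500/5391 ≈ 0.278.
Interpolate at f ≈ 0.278 with slerp weights a = sin((1−f)δ)/sin δ ≈ 0.766, b = sin(fδ)/sin δ ≈ 0.312.
p = a·p₁ + b·p₂ ≈ (0.065, -0.577, -0.814); φ = arcsin(p_z) ≈ -54.50°, λ = atan2(p_y, p_x) ≈ -83.53°.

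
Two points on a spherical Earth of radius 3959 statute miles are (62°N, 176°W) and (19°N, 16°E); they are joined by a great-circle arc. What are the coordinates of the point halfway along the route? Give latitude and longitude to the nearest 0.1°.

≈ (67.7°N, 27.3°E)

Convert each endpoint to a unit vector on the sphere (x = cos φ cos λ, y = cos φ sin λ, z = sin φ).
The central angle between the endpoints is δ = arccos(p₁·p₂) ≈ 1.718 rad (98.4°).
Interpolate at f = 1/2 with slerp weights a = sin((1−f)δ)/sin δ ≈ 0.765, b = sin(fδ)/sin δ ≈ 0.765.
p = a·p₁ + b·p₂ ≈ (0.337, 0.174, 0.925); φ = arcsin(p_z) ≈ 67.69°, λ = atan2(p_y, p_x) ≈ 27.35°.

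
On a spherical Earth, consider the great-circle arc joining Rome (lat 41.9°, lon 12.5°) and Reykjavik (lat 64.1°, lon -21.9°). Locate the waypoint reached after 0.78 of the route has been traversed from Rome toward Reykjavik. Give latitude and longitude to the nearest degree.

≈ lat 60°, lon -11°

Convert each endpoint to a unit vector on the sphere (x = cos φ cos λ, y = cos φ sin λ, z = sin φ).
The central angle between the endpoints is δ = arccos(p₁·p₂) ≈ 0.518 rad (29.7°).
Interpolate at f = 0.78 with slerp weights a = sin((1−f)δ)/sin δ ≈ 0.230, b = sin(fδ)/sin δ ≈ 0.794.
p = a·p₁ + b·p₂ ≈ (0.489, -0.092, 0.868); φ = arcsin(p_z) ≈ 60.18°, λ = atan2(p_y, p_x) ≈ -10.70°.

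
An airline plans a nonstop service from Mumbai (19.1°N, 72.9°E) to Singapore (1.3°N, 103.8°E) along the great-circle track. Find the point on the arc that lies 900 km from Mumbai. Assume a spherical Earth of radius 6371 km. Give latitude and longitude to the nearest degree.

≈ 15°N, 80°E

Convert each endpoint to a unit vector on the sphere (x = cos φ cos λ, y = cos φ sin λ, z = sin φ).
The central angle between the endpoints is δ = arccos(p₁·p₂) ≈ 0.613 rad (35.1°). The total great-circle distance is δ·R ≈ 0.613 × 6371 ≈ 3904 km, so the target fraction is f = 900/3904 ≈ 0.231.
Interpolate at f ≈ 0.231 with slerp weights a = sin((1−f)δ)/sin δ ≈ 0.790, b = sin(fδ)/sin δ ≈ 0.245.
p = a·p₁ + b·p₂ ≈ (0.161, 0.951, 0.264); φ = arcsin(p_z) ≈ 15.31°, λ = atan2(p_y, p_x) ≈ 80.39°.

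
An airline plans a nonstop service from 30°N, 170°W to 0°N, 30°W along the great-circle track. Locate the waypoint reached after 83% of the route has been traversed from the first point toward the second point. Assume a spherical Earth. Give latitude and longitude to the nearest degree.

The haversine formula gives a central angle δ ≈ 2.296 rad (131.6°) between the endpoints.
Interpolate at f = 0.83 with slerp weights a = sin((1−f)δ)/sin δ ≈ 0.509, b = sin(fδ)/sin δ ≈ 1.262.
p = a·p₁ + b·p₂ ≈ (0.659, -0.708, 0.254); φ = arcsin(p_z) ≈ 14.73°, λ = atan2(p_y, p_x) ≈ -47.02°.

≈ 15°N, 47°W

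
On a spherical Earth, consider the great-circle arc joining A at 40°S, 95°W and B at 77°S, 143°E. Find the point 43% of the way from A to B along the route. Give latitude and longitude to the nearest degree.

From cos δ = sin φ₁ sin φ₂ + cos φ₁ cos φ₂ cos Δλ, the central angle is δ ≈ 1.006 rad (57.7°).
Interpolate at f = 0.43 with slerp weights a = sin((1−f)δ)/sin δ ≈ 0.642, b = sin(fδ)/sin δ ≈ 0.496.
p = a·p₁ + b·p₂ ≈ (-0.132, -0.423, -0.896); φ = arcsin(p_z) ≈ -63.70°, λ = atan2(p_y, p_x) ≈ -107.34°.

≈ 64°S, 107°W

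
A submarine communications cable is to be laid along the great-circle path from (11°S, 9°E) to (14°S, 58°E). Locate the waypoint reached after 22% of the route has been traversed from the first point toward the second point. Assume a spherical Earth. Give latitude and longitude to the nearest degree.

≈ (12°S, 20°E)

From cos δ = sin φ₁ sin φ₂ + cos φ₁ cos φ₂ cos Δλ, the central angle is δ ≈ 0.835 rad (47.9°).
Interpolate at f = 0.22 with slerp weights a = sin((1−f)δ)/sin δ ≈ 0.818, b = sin(fδ)/sin δ ≈ 0.246.
p = a·p₁ + b·p₂ ≈ (0.920, 0.328, -0.216); φ = arcsin(p_z) ≈ -12.45°, λ = atan2(p_y, p_x) ≈ 19.65°.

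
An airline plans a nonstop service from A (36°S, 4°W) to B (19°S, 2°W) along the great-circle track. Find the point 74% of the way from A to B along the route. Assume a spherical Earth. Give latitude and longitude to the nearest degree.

Write both endpoints as unit vectors p₁, p₂ with components (cos φ cos λ, cos φ sin λ, sin φ).
The central angle between the endpoints is δ = arccos(p₁·p₂) ≈ 0.298 rad (17.1°).
Interpolate at f = 0.74 with slerp weights a = sin((1−f)δ)/sin δ ≈ 0.264, b = sin(fδ)/sin δ ≈ 0.745.
p = a·p₁ + b·p₂ ≈ (0.917, -0.039, -0.398); φ = arcsin(p_z) ≈ -23.42°, λ = atan2(p_y, p_x) ≈ -2.46°.

≈ (23°S, 2°W)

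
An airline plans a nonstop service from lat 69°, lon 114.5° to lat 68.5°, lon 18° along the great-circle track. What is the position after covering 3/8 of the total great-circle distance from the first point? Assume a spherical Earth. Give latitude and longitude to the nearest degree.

≈ lat 75°, lon 81°

Write both endpoints as unit vectors p₁, p₂ with components (cos φ cos λ, cos φ sin λ, sin φ).
The central angle between the endpoints is δ = arccos(p₁·p₂) ≈ 0.548 rad (31.4°).
Interpolate at f = 3/8 with slerp weights a = sin((1−f)δ)/sin δ ≈ 0.645, b = sin(fδ)/sin δ ≈ 0.392.
p = a·p₁ + b·p₂ ≈ (0.041, 0.255, 0.966); φ = arcsin(p_z) ≈ 75.06°, λ = atan2(p_y, p_x) ≈ 80.91°.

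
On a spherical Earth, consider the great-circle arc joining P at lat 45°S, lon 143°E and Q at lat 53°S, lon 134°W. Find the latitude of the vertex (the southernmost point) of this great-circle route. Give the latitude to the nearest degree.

The great circle lies in the plane with unit normal n̂ = (p₁ × p₂)/|p₁ × p₂|.
Here n̂_z ≈ +0.536; the vertex latitude is φ_max = arccos|n̂_z| ≈ 57.6°.

≈ 58°S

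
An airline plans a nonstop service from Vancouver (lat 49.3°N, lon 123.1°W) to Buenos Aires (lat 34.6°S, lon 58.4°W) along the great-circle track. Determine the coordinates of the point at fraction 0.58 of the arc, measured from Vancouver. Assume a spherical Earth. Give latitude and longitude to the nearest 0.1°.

≈ lat 1.6°N, lon 82.5°W

From cos δ = sin φ₁ sin φ₂ + cos φ₁ cos φ₂ cos Δλ, the central angle is δ ≈ 1.773 rad (101.6°).
Interpolate at f = 0.58 with slerp weights a = sin((1−f)δ)/sin δ ≈ 0.692, b = sin(fδ)/sin δ ≈ 0.874.
p = a·p₁ + b·p₂ ≈ (0.131, -0.991, 0.028); φ = arcsin(p_z) ≈ 1.61°, λ = atan2(p_y, p_x) ≈ -82.49°.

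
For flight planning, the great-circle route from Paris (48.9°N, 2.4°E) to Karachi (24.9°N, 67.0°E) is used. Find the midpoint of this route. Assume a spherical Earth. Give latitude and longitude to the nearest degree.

Write both endpoints as unit vectors p₁, p₂ with components (cos φ cos λ, cos φ sin λ, sin φ).
The central angle between the endpoints is δ = arccos(p₁·p₂) ≈ 0.961 rad (55.0°).
Interpolate at f = 1/2 with slerp weights a = sin((1−f)δ)/sin δ ≈ 0.564, b = sin(fδ)/sin δ ≈ 0.564.
p = a·p₁ + b·p₂ ≈ (0.570, 0.486, 0.662); φ = arcsin(p_z) ≈ 41.47°, λ = atan2(p_y, p_x) ≈ 40.46°.

≈ (41°N, 40°E)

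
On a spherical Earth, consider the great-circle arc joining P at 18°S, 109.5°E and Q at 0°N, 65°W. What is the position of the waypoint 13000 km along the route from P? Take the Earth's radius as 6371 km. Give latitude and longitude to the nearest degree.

Convert each endpoint to a unit vector on the sphere (x = cos φ cos λ, y = cos φ sin λ, z = sin φ).
The central angle between the endpoints is δ = arccos(p₁·p₂) ≈ 2.814 rad (161.2°). The total great-circle distance is δ·R ≈ 2.814 × 6371 ≈ 17925 km, so the target fraction is f = 13000/17925 ≈ 0.725.
Interpolate at f ≈ 0.725 with slerp weights a = sin((1−f)δ)/sin δ ≈ 2.168, b = sin(fδ)/sin δ ≈ 2.768.
p = a·p₁ + b·p₂ ≈ (0.482, -0.565, -0.670); φ = arcsin(p_z) ≈ -42.05°, λ = atan2(p_y, p_x) ≈ -49.57°.

≈ 42°S, 50°W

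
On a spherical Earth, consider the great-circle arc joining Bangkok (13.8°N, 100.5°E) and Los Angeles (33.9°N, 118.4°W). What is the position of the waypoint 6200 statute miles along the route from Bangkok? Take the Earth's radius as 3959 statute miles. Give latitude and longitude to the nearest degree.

≈ 51°N, 152°W

The haversine formula gives a central angle δ ≈ 2.088 rad (119.6°) between the endpoints. The total great-circle distance is δ·R ≈ 2.088 × 3959 ≈ 8266 mi, so the target fraction is f = 6200/8266 ≈ 0.750.
Interpolate at f ≈ 0.750 with slerp weights a = sin((1−f)δ)/sin δ ≈ 0.573, b = sin(fδ)/sin δ ≈ 1.150.
p = a·p₁ + b·p₂ ≈ (-0.556, -0.292, 0.778); φ = arcsin(p_z) ≈ 51.11°, λ = atan2(p_y, p_x) ≈ -152.24°.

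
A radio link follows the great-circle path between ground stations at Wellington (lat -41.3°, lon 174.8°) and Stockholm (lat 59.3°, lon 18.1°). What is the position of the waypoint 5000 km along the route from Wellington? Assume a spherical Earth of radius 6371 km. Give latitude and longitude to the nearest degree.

≈ lat -1°, lon 153°

The haversine formula gives a central angle δ ≈ 2.738 rad (156.9°) between the endpoints. The total great-circle distance is δ·R ≈ 2.738 × 6371 ≈ 17446 km, so the target fraction is f = 5000/17446 ≈ 0.287.
Interpolate at f ≈ 0.287 with slerp weights a = sin((1−f)δ)/sin δ ≈ 2.364, b = sin(fδ)/sin δ ≈ 1.801.
p = a·p₁ + b·p₂ ≈ (-0.895, 0.447, -0.012); φ = arcsin(p_z) ≈ -0.67°, λ = atan2(p_y, p_x) ≈ 153.47°.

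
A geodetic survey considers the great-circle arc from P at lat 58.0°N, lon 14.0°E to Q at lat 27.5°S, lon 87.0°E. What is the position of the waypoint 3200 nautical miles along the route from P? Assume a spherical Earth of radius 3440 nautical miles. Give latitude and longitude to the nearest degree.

≈ lat 18°N, lon 62°E

From cos δ = sin φ₁ sin φ₂ + cos φ₁ cos φ₂ cos Δλ, the central angle is δ ≈ 1.828 rad (104.7°). The total great-circle distance is δ·R ≈ 1.828 × 3440 ≈ 6288 nmi, so the target fraction is f = 3200/6288 ≈ 0.509.
Interpolate at f ≈ 0.509 with slerp weights a = sin((1−f)δ)/sin δ ≈ 0.808, b = sin(fδ)/sin δ ≈ 0.829.
p = a·p₁ + b·p₂ ≈ (0.454, 0.838, 0.303); φ = arcsin(p_z) ≈ 17.62°, λ = atan2(p_y, p_x) ≈ 61.54°.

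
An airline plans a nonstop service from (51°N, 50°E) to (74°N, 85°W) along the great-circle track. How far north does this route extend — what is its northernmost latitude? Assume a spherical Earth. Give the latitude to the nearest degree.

The great circle lies in the plane with unit normal n̂ = (p₁ × p₂)/|p₁ × p₂|.
Here n̂_z ≈ -0.157; the vertex latitude is φ_max = arccos|n̂_z| ≈ 81.0°.

≈ 81°N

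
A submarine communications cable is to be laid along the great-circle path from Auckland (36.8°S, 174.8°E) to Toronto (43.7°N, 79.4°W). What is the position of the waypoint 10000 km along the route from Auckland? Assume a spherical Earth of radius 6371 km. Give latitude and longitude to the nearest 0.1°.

From cos δ = sin φ₁ sin φ₂ + cos φ₁ cos φ₂ cos Δλ, the central angle is δ ≈ 2.179 rad (124.9°). The total great-circle distance is δ·R ≈ 2.179 × 6371 ≈ 13883 km, so the target fraction is f = 10000/13883 ≈ 0.720.
Interpolate at f ≈ 0.720 with slerp weights a = sin((1−f)δ)/sin δ ≈ 0.698, b = sin(fδ)/sin δ ≈ 1.219.
p = a·p₁ + b·p₂ ≈ (-0.394, -0.815, 0.424); φ = arcsin(p_z) ≈ 25.09°, λ = atan2(p_y, p_x) ≈ -115.80°.

≈ 25.1°N, 115.8°W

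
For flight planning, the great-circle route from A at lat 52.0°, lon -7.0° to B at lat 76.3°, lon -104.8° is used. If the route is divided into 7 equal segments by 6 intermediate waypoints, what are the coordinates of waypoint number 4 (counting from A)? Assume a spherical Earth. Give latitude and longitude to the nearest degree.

≈ lat 73°, lon -35°

The haversine formula gives a central angle δ ≈ 0.729 rad (41.8°) between the endpoints.
Interpolate at f = 4/7 with slerp weights a = sin((1−f)δ)/sin δ ≈ 0.461, b = sin(fδ)/sin δ ≈ 0.607.
p = a·p₁ + b·p₂ ≈ (0.245, -0.174, 0.954); φ = arcsin(p_z) ≈ 72.51°, λ = atan2(p_y, p_x) ≈ -35.31°.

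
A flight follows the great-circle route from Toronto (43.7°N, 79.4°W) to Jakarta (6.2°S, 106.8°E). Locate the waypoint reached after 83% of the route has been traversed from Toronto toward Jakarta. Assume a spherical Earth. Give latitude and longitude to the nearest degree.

≈ 18°N, 110°E

Convert each endpoint to a unit vector on the sphere (x = cos φ cos λ, y = cos φ sin λ, z = sin φ).
The central angle between the endpoints is δ = arccos(p₁·p₂) ≈ 2.480 rad (142.1°).
Interpolate at f = 0.83 with slerp weights a = sin((1−f)δ)/sin δ ≈ 0.666, b = sin(fδ)/sin δ ≈ 1.438.
p = a·p₁ + b·p₂ ≈ (-0.325, 0.895, 0.305); φ = arcsin(p_z) ≈ 17.76°, λ = atan2(p_y, p_x) ≈ 109.93°.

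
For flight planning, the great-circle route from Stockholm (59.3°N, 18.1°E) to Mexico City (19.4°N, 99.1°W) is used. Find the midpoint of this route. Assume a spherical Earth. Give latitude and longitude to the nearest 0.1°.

≈ (54.7°N, 66.5°W)

The haversine formula gives a central angle δ ≈ 1.505 rad (86.2°) between the endpoints.
Interpolate at f = 1/2 with slerp weights a = sin((1−f)δ)/sin δ ≈ 0.685, b = sin(fδ)/sin δ ≈ 0.685.
p = a·p₁ + b·p₂ ≈ (0.230, -0.529, 0.817); φ = arcsin(p_z) ≈ 54.74°, λ = atan2(p_y, p_x) ≈ -66.49°.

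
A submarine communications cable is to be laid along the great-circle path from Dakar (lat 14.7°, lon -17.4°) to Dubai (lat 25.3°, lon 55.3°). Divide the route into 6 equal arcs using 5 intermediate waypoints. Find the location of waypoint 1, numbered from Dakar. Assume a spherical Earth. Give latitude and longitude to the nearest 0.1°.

The haversine formula gives a central angle δ ≈ 1.193 rad (68.4°) between the endpoints.
Interpolate at f = 1/6 with slerp weights a = sin((1−f)δ)/sin δ ≈ 0.902, b = sin(fδ)/sin δ ≈ 0.213.
p = a·p₁ + b·p₂ ≈ (0.942, -0.103, 0.320); φ = arcsin(p_z) ≈ 18.65°, λ = atan2(p_y, p_x) ≈ -6.24°.

≈ lat 18.6°, lon -6.2°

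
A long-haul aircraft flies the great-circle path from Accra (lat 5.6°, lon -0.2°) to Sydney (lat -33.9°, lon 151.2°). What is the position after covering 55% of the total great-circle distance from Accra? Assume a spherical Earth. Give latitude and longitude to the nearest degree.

Write both endpoints as unit vectors p₁, p₂ with components (cos φ cos λ, cos φ sin λ, sin φ).
The central angle between the endpoints is δ = arccos(p₁·p₂) ≈ 2.465 rad (141.2°).
Interpolate at f = 0.55 with slerp weights a = sin((1−f)δ)/sin δ ≈ 1.430, b = sin(fδ)/sin δ ≈ 1.560.
p = a·p₁ + b·p₂ ≈ (0.288, 0.619, -0.731); φ = arcsin(p_z) ≈ -46.94°, λ = atan2(p_y, p_x) ≈ 65.03°.

≈ lat -47°, lon 65°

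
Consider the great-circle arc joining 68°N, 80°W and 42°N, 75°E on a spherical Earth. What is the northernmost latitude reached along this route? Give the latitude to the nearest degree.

≈ 83°N

The great circle lies in the plane with unit normal n̂ = (p₁ × p₂)/|p₁ × p₂|.
Here n̂_z ≈ +0.127; the vertex latitude is φ_max = arccos|n̂_z| ≈ 82.7°.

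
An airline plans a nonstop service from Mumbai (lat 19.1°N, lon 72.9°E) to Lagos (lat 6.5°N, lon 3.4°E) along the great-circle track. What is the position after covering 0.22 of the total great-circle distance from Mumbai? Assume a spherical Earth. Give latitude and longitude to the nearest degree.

Write both endpoints as unit vectors p₁, p₂ with components (cos φ cos λ, cos φ sin λ, sin φ).
The central angle between the endpoints is δ = arccos(p₁·p₂) ≈ 1.196 rad (68.5°).
Interpolate at f = 0.22 with slerp weights a = sin((1−f)δ)/sin δ ≈ 0.863, b = sin(fδ)/sin δ ≈ 0.280.
p = a·p₁ + b·p₂ ≈ (0.517, 0.796, 0.314); φ = arcsin(p_z) ≈ 18.31°, λ = atan2(p_y, p_x) ≈ 57.00°.

≈ lat 18°N, lon 57°E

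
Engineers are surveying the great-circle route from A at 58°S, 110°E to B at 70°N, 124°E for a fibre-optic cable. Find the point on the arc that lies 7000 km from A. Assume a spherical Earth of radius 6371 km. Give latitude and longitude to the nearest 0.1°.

Convert each endpoint to a unit vector on the sphere (x = cos φ cos λ, y = cos φ sin λ, z = sin φ).
The central angle between the endpoints is δ = arccos(p₁·p₂) ≈ 2.241 rad (128.4°). The total great-circle distance is δ·R ≈ 2.241 × 6371 ≈ 14277 km, so the target fraction is f = 7000/14277 ≈ 0.490.
Interpolate at f ≈ 0.490 with slerp weights a = sin((1−f)δ)/sin δ ≈ 1.160, b = sin(fδ)/sin δ ≈ 1.136.
p = a·p₁ + b·p₂ ≈ (-0.428, 0.900, 0.084); φ = arcsin(p_z) ≈ 4.80°, λ = atan2(p_y, p_x) ≈ 115.41°.

≈ 4.8°N, 115.4°E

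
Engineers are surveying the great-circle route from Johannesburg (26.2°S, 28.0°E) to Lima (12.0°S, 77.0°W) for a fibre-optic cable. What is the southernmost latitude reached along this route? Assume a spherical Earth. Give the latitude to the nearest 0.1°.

≈ 31.2°S

The great circle lies in the plane with unit normal n̂ = (p₁ × p₂)/|p₁ × p₂|.
Here n̂_z ≈ -0.856; the vertex latitude is φ_max = arccos|n̂_z| ≈ 31.2°.
Check via Clairaut: cos φ_max = |cos φ₁| · sin C = cos(26.2°)·sin(107.5°) ≈ 0.856, again giving ≈ 31.2°.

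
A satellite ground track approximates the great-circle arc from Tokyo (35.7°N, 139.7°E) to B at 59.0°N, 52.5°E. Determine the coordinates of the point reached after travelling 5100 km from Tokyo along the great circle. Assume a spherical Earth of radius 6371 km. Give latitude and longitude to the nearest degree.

The haversine formula gives a central angle δ ≈ 1.023 rad (58.6°) between the endpoints. The total great-circle distance is δ·R ≈ 1.023 × 6371 ≈ 6519 km, so the target fraction is f = 5100/6519 ≈ 0.782.
Interpolate at f ≈ 0.782 with slerp weights a = sin((1−f)δ)/sin δ ≈ 0.259, b = sin(fδ)/sin δ ≈ 0.841.
p = a·p₁ + b·p₂ ≈ (0.103, 0.479, 0.872); φ = arcsin(p_z) ≈ 60.63°, λ = atan2(p_y, p_x) ≈ 77.83°.

≈ 61°N, 78°E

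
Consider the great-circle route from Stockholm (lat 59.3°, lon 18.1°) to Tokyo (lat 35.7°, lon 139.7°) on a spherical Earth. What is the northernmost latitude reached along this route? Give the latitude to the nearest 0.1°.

≈ 68.4°

The great circle lies in the plane with unit normal n̂ = (p₁ × p₂)/|p₁ × p₂|.
Here n̂_z ≈ +0.368; the vertex latitude is φ_max = arccos|n̂_z| ≈ 68.4°.
Check via Clairaut: cos φ_max = |cos φ₁| · sin C = cos(59.3°)·sin(46.2°) ≈ 0.368, again giving ≈ 68.4°.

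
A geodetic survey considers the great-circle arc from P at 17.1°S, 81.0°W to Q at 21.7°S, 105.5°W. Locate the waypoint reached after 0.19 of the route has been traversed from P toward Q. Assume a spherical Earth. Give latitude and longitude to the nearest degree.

Write both endpoints as unit vectors p₁, p₂ with components (cos φ cos λ, cos φ sin λ, sin φ).
The central angle between the endpoints is δ = arccos(p₁·p₂) ≈ 0.411 rad (23.5°).
Interpolate at f = 0.19 with slerp weights a = sin((1−f)δ)/sin δ ≈ 0.818, b = sin(fδ)/sin δ ≈ 0.195.
p = a·p₁ + b·p₂ ≈ (0.074, -0.947, -0.313); φ = arcsin(p_z) ≈ -18.22°, λ = atan2(p_y, p_x) ≈ -85.54°.

≈ 18°S, 86°W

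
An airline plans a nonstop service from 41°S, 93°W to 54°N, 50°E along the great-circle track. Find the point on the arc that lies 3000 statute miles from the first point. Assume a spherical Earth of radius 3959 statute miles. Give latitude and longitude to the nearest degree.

≈ 8°S, 61°W

Convert each endpoint to a unit vector on the sphere (x = cos φ cos λ, y = cos φ sin λ, z = sin φ).
The central angle between the endpoints is δ = arccos(p₁·p₂) ≈ 2.657 rad (152.3°). The total great-circle distance is δ·R ≈ 2.657 × 3959 ≈ 10521 mi, so the target fraction is f = 3000/10521 ≈ 0.285.
Interpolate at f ≈ 0.285 with slerp weights a = sin((1−f)δ)/sin δ ≈ 2.033, b = sin(fδ)/sin δ ≈ 1.476.
p = a·p₁ + b·p₂ ≈ (0.478, -0.867, -0.139); φ = arcsin(p_z) ≈ -8.01°, λ = atan2(p_y, p_x) ≈ -61.17°.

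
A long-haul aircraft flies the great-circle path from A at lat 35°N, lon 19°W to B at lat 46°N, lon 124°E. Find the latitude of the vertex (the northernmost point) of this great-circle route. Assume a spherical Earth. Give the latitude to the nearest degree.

≈ 70°N

The great circle lies in the plane with unit normal n̂ = (p₁ × p₂)/|p₁ × p₂|.
Here n̂_z ≈ +0.343; the vertex latitude is φ_max = arccos|n̂_z| ≈ 70.0°.
Check via Clairaut: cos φ_max = |cos φ₁| · sin C = cos(35.0°)·sin(24.7°) ≈ 0.343, again giving ≈ 70.0°.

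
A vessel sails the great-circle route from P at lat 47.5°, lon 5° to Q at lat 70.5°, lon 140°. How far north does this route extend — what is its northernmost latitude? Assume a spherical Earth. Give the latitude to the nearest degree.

The great circle lies in the plane with unit normal n̂ = (p₁ × p₂)/|p₁ × p₂|.
Here n̂_z ≈ +0.189; the vertex latitude is φ_max = arccos|n̂_z| ≈ 79.1°.
Check via Clairaut: cos φ_max = |cos φ₁| · sin C = cos(47.5°)·sin(16.2°) ≈ 0.189, again giving ≈ 79.1°.

≈ 79°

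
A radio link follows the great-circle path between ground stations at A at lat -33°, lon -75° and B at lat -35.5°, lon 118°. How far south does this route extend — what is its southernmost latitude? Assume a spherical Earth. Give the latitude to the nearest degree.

The great circle lies in the plane with unit normal n̂ = (p₁ × p₂)/|p₁ × p₂|.
Here n̂_z ≈ -0.164; the vertex latitude is φ_max = arccos|n̂_z| ≈ 80.6°.
Check via Clairaut: cos φ_max = |cos φ₁| · sin C = cos(33.0°)·sin(168.7°) ≈ 0.164, again giving ≈ 80.6°.

≈ -81°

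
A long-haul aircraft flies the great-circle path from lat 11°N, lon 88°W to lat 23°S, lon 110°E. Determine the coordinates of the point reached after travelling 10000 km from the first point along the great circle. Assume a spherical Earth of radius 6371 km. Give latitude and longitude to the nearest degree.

≈ lat 36°S, lon 170°W

Convert each endpoint to a unit vector on the sphere (x = cos φ cos λ, y = cos φ sin λ, z = sin φ).
The central angle between the endpoints is δ = arccos(p₁·p₂) ≈ 2.776 rad (159.1°). The total great-circle distance is δ·R ≈ 2.776 × 6371 ≈ 17686 km, so the target fraction is f = 10000/17686 ≈ 0.565.
Interpolate at f ≈ 0.565 with slerp weights a = sin((1−f)δ)/sin δ ≈ 2.614, b = sin(fδ)/sin δ ≈ 2.797.
p = a·p₁ + b·p₂ ≈ (-0.791, -0.144, -0.594); φ = arcsin(p_z) ≈ -36.46°, λ = atan2(p_y, p_x) ≈ -169.65°.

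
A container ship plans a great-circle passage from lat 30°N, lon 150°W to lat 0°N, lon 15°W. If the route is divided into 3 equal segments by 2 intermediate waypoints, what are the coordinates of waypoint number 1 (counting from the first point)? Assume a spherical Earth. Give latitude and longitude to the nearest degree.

≈ lat 39°N, lon 99°W

Convert each endpoint to a unit vector on the sphere (x = cos φ cos λ, y = cos φ sin λ, z = sin φ).
The central angle between the endpoints is δ = arccos(p₁·p₂) ≈ 2.230 rad (127.8°).
Interpolate at f = 1/3 with slerp weights a = sin((1−f)δ)/sin δ ≈ 1.260, b = sin(fδ)/sin δ ≈ 0.856.
p = a·p₁ + b·p₂ ≈ (-0.119, -0.767, 0.630); φ = arcsin(p_z) ≈ 39.07°, λ = atan2(p_y, p_x) ≈ -98.78°.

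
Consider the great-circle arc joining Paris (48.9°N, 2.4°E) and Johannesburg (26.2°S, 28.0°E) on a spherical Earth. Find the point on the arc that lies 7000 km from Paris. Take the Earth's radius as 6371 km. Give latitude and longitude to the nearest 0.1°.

≈ 11.2°S, 23.5°E

Write both endpoints as unit vectors p₁, p₂ with components (cos φ cos λ, cos φ sin λ, sin φ).
The central angle between the endpoints is δ = arccos(p₁·p₂) ≈ 1.370 rad (78.5°). The total great-circle distance is δ·R ≈ 1.370 × 6371 ≈ 8730 km, so the target fraction is f = 7000/8730 ≈ 0.802.
Interpolate at f ≈ 0.802 with slerp weights a = sin((1−f)δ)/sin δ ≈ 0.274, b = sin(fδ)/sin δ ≈ 0.909.
p = a·p₁ + b·p₂ ≈ (0.900, 0.390, -0.195); φ = arcsin(p_z) ≈ -11.25°, λ = atan2(p_y, p_x) ≈ 23.45°.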